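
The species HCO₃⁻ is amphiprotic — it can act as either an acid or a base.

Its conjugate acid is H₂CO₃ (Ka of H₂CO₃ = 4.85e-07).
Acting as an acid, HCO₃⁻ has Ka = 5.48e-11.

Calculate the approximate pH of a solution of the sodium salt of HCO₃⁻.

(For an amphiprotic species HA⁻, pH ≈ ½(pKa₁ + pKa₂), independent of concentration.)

pKa₁ = -log(4.85e-07) = 6.31; pKa₂ = -log(5.48e-11) = 10.26. For an amphiprotic species, pH ≈ ½(pKa₁ + pKa₂) = ½(6.31 + 10.26) = 8.29.

pH = 8.29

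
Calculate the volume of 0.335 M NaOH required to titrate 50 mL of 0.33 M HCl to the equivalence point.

At equivalence: moles acid = moles base. moles HCl = 0.33 × 50/1000 = 0.0165 mol. V_base = moles / 0.335 × 1000 = 49.3 mL.

V_{base} = 49.3 mL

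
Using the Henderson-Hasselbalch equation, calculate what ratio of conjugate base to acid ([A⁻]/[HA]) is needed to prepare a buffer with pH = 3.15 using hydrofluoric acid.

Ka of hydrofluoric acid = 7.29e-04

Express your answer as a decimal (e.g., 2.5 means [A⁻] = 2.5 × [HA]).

pKa = -log(7.29e-04) = 3.1373. pH = pKa + log([A⁻]/[HA]), so log([A⁻]/[HA]) = pH − pKa = 3.15 − 3.1373 = 0.0127. [A⁻]/[HA] = 10^(0.0127) = 1.03

[A⁻]/[HA] = 1.03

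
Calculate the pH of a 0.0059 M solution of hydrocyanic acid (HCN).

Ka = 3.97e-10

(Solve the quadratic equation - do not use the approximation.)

x² + Ka×x - Ka×C = 0. Using quadratic formula: [H⁺] = 1.5303e-06

pH = 5.82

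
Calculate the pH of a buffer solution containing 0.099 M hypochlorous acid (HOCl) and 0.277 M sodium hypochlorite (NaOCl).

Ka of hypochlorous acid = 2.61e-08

pKa = -log(2.61e-08) = 7.58. pH = pKa + log([A⁻]/[HA]) = 7.58 + log(0.277/0.099)

pH = 8.03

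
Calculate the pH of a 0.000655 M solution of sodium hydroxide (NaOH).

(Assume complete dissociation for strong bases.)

[OH⁻] = 0.000655 M for strong base. pOH = -log[OH⁻] = 3.18, pH = 14 - pOH

pH = 10.82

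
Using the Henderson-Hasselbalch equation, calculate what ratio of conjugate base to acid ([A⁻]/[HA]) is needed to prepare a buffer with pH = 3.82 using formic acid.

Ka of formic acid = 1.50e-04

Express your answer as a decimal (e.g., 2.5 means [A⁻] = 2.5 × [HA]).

pKa = -log(1.50e-04) = 3.8239. pH = pKa + log([A⁻]/[HA]), so log([A⁻]/[HA]) = pH − pKa = 3.82 − 3.8239 = -0.0039. [A⁻]/[HA] = 10^(-0.0039) = 0.991

[A⁻]/[HA] = 0.991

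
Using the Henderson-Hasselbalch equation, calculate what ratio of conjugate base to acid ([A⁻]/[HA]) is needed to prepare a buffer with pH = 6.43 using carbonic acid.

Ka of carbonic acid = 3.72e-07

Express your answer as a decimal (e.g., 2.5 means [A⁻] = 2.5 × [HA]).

pKa = -log(3.72e-07) = 6.4295. pH = pKa + log([A⁻]/[HA]), so log([A⁻]/[HA]) = pH − pKa = 6.43 − 6.4295 = 0.0005. [A⁻]/[HA] = 10^(0.0005) = 1.00

[A⁻]/[HA] = 1.00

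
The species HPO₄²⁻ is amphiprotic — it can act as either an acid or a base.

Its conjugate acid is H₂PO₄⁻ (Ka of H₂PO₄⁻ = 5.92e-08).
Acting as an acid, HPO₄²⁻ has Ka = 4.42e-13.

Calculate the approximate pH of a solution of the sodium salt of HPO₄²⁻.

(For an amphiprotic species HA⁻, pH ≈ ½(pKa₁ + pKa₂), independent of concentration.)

pKa₁ = -log(5.92e-08) = 7.23; pKa₂ = -log(4.42e-13) = 12.35. For an amphiprotic species, pH ≈ ½(pKa₁ + pKa₂) = ½(7.23 + 12.35) = 9.79.

pH = 9.79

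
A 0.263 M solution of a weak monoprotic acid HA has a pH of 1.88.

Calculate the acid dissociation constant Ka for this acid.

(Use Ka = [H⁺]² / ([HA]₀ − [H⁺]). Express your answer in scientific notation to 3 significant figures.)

[H⁺] = 10^(−pH) = 10^(−1.88) = 1.318e-02 M. For HA ⇌ H⁺ + A⁻, Ka = [H⁺][A⁻]/[HA] = [H⁺]² / ([HA]₀ − [H⁺]) = (1.318e-02)² / (0.263 − 1.318e-02) = 6.96e-04.

K_a = 6.96e-04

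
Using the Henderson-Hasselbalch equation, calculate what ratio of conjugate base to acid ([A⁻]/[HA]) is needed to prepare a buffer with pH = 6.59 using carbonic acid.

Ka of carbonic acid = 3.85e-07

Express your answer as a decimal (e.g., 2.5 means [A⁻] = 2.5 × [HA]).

pKa = -log(3.85e-07) = 6.4145. pH = pKa + log([A⁻]/[HA]), so log([A⁻]/[HA]) = pH − pKa = 6.59 − 6.4145 = 0.1755. [A⁻]/[HA] = 10^(0.1755) = 1.50

[A⁻]/[HA] = 1.50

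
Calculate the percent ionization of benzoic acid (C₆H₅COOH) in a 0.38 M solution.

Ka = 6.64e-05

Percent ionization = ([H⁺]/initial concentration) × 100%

Using Ka equilibrium: x² + Ka×x - Ka×C = 0. Solving: [H⁺] = 4.9901e-03. Percent = (4.9901e-03/0.38) × 100

Percent ionization = 1.31%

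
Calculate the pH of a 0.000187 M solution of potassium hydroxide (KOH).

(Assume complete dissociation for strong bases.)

[OH⁻] = 0.000187 M for strong base. pOH = -log[OH⁻] = 3.73, pH = 14 - pOH

pH = 10.27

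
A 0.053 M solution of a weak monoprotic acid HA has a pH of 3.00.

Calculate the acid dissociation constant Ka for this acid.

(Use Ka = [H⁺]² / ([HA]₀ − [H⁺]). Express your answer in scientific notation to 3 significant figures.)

[H⁺] = 10^(−pH) = 10^(−3.00) = 1.000e-03 M. For HA ⇌ H⁺ + A⁻, Ka = [H⁺][A⁻]/[HA] = [H⁺]² / ([HA]₀ − [H⁺]) = (1.000e-03)² / (0.053 − 1.000e-03) = 1.92e-05.

K_a = 1.92e-05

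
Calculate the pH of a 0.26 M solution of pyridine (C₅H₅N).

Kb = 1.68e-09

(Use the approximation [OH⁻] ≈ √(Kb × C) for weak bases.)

[OH⁻] = √(Kb × C) = √(1.68e-09 × 0.26) = 2.0900e-05. pOH = 4.68, pH = 14 - pOH

pH = 9.32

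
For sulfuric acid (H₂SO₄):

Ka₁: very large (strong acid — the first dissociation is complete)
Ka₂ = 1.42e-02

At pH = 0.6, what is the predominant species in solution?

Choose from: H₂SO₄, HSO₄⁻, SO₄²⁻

The first dissociation is complete, so H₂SO₄ itself is never the predominant species in water; pKa₂ = -log(1.42e-02) = 1.85. For a polyprotic acid the predominant species crosses at each pKa: below pKa_n the protonated form dominates, above it the deprotonated form does. At pH = 0.6, the predominant species is HSO₄⁻.

HSO₄⁻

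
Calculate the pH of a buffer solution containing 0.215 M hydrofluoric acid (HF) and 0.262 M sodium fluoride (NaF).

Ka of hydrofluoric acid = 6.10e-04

pKa = -log(6.10e-04) = 3.21. pH = pKa + log([A⁻]/[HA]) = 3.21 + log(0.262/0.215)

pH = 3.30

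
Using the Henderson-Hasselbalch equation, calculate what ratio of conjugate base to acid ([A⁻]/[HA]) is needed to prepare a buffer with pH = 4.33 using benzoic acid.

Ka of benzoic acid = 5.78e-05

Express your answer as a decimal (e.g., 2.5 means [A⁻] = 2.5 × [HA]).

pKa = -log(5.78e-05) = 4.2381. pH = pKa + log([A⁻]/[HA]), so log([A⁻]/[HA]) = pH − pKa = 4.33 − 4.2381 = 0.0919. [A⁻]/[HA] = 10^(0.0919) = 1.24

[A⁻]/[HA] = 1.24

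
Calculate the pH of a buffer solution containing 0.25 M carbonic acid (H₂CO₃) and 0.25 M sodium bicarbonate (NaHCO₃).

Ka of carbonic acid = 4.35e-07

pKa = -log(4.35e-07) = 6.36. pH = pKa + log([A⁻]/[HA]) = 6.36 + log(0.25/0.25)

pH = 6.36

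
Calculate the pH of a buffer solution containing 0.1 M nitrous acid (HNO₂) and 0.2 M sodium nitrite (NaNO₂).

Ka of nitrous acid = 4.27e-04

pKa = -log(4.27e-04) = 3.37. pH = pKa + log([A⁻]/[HA]) = 3.37 + log(0.2/0.1)

pH = 3.67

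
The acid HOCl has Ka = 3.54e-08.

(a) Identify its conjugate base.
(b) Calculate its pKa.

(a) The conjugate base is formed by removing one H⁺ from HOCl, giving OCl⁻. (b) pKa = -log(Ka) = -log(3.54e-08) = 7.45.

Conjugate base: OCl⁻; pK_a = 7.45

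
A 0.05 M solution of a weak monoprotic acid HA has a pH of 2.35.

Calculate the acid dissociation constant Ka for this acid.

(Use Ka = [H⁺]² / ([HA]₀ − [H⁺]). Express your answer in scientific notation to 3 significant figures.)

[H⁺] = 10^(−pH) = 10^(−2.35) = 4.467e-03 M. For HA ⇌ H⁺ + A⁻, Ka = [H⁺][A⁻]/[HA] = [H⁺]² / ([HA]₀ − [H⁺]) = (4.467e-03)² / (0.05 − 4.467e-03) = 4.38e-04.

K_a = 4.38e-04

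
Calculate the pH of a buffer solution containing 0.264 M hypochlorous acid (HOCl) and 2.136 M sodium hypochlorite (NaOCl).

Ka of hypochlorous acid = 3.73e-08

pKa = -log(3.73e-08) = 7.43. pH = pKa + log([A⁻]/[HA]) = 7.43 + log(2.136/0.264)

pH = 8.34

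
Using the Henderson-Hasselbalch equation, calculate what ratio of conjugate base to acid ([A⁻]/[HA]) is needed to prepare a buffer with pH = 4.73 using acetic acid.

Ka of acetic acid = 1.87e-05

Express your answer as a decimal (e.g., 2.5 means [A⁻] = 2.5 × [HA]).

pKa = -log(1.87e-05) = 4.7282. pH = pKa + log([A⁻]/[HA]), so log([A⁻]/[HA]) = pH − pKa = 4.73 − 4.7282 = 0.0018. [A⁻]/[HA] = 10^(0.0018) = 1.00

[A⁻]/[HA] = 1.00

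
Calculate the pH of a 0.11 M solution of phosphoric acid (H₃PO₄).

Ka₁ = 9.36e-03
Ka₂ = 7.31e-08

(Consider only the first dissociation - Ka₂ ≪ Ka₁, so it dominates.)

First dissociation dominates. From Ka₁ = [H⁺][HA⁻]/[H₂A], x² + Ka₁·x − Ka₁·C = 0 with C = 0.11 M and Ka₁ = 9.36e-03. Solving: [H⁺] = (−Ka₁ + √(Ka₁² + 4·Ka₁·C)) / 2 = 2.7747e-02 M. pH = -log(2.7747e-02) = 1.56.

pH = 1.56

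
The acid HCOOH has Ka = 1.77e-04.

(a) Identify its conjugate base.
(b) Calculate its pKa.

(a) The conjugate base is formed by removing one H⁺ from HCOOH, giving HCOO⁻. (b) pKa = -log(Ka) = -log(1.77e-04) = 3.75.

Conjugate base: HCOO⁻; pK_a = 3.75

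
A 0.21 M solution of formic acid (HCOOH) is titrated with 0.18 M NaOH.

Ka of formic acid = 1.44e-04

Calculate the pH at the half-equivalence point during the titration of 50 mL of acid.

At half-equivalence [HA] = [A⁻], so Henderson-Hasselbalch gives pH = pKa = -log(1.44e-04) = 3.84.

pH = pKa = 3.84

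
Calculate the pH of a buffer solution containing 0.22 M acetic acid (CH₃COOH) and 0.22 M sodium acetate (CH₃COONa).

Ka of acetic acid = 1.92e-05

pKa = -log(1.92e-05) = 4.72. pH = pKa + log([A⁻]/[HA]) = 4.72 + log(0.22/0.22)

pH = 4.72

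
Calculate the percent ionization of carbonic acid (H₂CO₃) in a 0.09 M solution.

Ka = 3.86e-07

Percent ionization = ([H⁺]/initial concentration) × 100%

Using Ka equilibrium: x² + Ka×x - Ka×C = 0. Solving: [H⁺] = 1.8619e-04. Percent = (1.8619e-04/0.09) × 100

Percent ionization = 0.207%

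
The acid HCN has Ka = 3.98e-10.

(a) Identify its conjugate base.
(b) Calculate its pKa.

(a) The conjugate base is formed by removing one H⁺ from HCN, giving CN⁻. (b) pKa = -log(Ka) = -log(3.98e-10) = 9.40.

Conjugate base: CN⁻; pK_a = 9.40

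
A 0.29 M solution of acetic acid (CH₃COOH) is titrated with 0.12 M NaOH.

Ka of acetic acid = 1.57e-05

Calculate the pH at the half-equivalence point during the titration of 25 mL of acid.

At half-equivalence [HA] = [A⁻], so Henderson-Hasselbalch gives pH = pKa = -log(1.57e-05) = 4.80.

pH = pKa = 4.80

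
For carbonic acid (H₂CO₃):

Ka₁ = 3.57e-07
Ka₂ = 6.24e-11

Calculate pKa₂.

pKa₂ = -log(Ka₂) = -log(6.24e-11) = 10.20.

pK_{a2} = 10.20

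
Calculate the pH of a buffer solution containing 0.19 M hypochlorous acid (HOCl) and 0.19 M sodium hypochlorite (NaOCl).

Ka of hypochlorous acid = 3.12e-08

pKa = -log(3.12e-08) = 7.51. pH = pKa + log([A⁻]/[HA]) = 7.51 + log(0.19/0.19)

pH = 7.51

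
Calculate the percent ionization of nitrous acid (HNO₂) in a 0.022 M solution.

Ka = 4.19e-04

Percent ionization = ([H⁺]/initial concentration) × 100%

Using Ka equilibrium: x² + Ka×x - Ka×C = 0. Solving: [H⁺] = 2.8338e-03. Percent = (2.8338e-03/0.022) × 100

Percent ionization = 12.9%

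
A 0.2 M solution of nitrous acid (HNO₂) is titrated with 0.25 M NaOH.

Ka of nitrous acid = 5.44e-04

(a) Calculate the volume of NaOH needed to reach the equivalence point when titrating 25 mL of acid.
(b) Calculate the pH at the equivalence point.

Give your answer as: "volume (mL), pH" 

moles acid = 0.2 × 25/1000 = 0.005 mol; V_base = moles/0.25 × 1000 = 20.0 mL. At equivalence only the conjugate base is present: [A⁻] = 0.005/0.045 = 1.1111e-01 M. Kb = Kw/Ka = 1.84e-11; [OH⁻] = √(Kb × [A⁻]) = 1.4292e-06; pOH = 5.84; pH = 14 - pOH = 8.16.

V = 20.0 mL, pH = 8.16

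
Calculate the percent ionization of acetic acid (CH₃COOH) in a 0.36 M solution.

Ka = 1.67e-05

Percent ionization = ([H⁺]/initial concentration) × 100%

Using Ka equilibrium: x² + Ka×x - Ka×C = 0. Solving: [H⁺] = 2.4436e-03. Percent = (2.4436e-03/0.36) × 100

Percent ionization = 0.679%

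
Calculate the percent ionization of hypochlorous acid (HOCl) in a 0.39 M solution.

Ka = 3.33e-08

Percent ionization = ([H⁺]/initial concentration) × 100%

Using Ka equilibrium: x² + Ka×x - Ka×C = 0. Solving: [H⁺] = 1.1394e-04. Percent = (1.1394e-04/0.39) × 100

Percent ionization = 0.0292%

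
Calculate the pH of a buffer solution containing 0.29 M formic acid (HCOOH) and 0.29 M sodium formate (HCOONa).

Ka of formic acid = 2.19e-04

pKa = -log(2.19e-04) = 3.66. pH = pKa + log([A⁻]/[HA]) = 3.66 + log(0.29/0.29)

pH = 3.66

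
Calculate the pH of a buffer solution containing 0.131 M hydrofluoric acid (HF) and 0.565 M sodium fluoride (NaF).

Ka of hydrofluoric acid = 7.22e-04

pKa = -log(7.22e-04) = 3.14. pH = pKa + log([A⁻]/[HA]) = 3.14 + log(0.565/0.131)

pH = 3.78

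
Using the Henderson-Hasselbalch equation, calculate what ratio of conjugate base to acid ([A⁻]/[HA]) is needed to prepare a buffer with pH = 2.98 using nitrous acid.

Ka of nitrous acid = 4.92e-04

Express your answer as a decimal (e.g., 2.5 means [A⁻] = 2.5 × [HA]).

pKa = -log(4.92e-04) = 3.3080. pH = pKa + log([A⁻]/[HA]), so log([A⁻]/[HA]) = pH − pKa = 2.98 − 3.3080 = -0.3280. [A⁻]/[HA] = 10^(-0.3280) = 0.470

[A⁻]/[HA] = 0.470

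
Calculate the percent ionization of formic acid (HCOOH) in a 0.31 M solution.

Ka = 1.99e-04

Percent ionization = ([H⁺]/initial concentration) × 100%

Using Ka equilibrium: x² + Ka×x - Ka×C = 0. Solving: [H⁺] = 7.7554e-03. Percent = (7.7554e-03/0.31) × 100

Percent ionization = 2.5%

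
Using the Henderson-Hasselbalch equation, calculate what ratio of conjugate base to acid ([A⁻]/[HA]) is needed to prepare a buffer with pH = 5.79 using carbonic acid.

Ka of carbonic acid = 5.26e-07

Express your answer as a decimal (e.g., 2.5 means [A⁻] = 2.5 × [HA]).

pKa = -log(5.26e-07) = 6.2790. pH = pKa + log([A⁻]/[HA]), so log([A⁻]/[HA]) = pH − pKa = 5.79 − 6.2790 = -0.4890. [A⁻]/[HA] = 10^(-0.4890) = 0.324

[A⁻]/[HA] = 0.324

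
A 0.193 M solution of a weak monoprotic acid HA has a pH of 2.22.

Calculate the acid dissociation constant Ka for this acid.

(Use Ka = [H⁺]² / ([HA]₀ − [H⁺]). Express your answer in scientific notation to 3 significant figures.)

[H⁺] = 10^(−pH) = 10^(−2.22) = 6.026e-03 M. For HA ⇌ H⁺ + A⁻, Ka = [H⁺][A⁻]/[HA] = [H⁺]² / ([HA]₀ − [H⁺]) = (6.026e-03)² / (0.193 − 6.026e-03) = 1.94e-04.

K_a = 1.94e-04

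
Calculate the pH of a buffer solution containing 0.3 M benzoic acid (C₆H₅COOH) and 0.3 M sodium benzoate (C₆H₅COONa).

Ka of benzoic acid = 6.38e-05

pKa = -log(6.38e-05) = 4.20. pH = pKa + log([A⁻]/[HA]) = 4.20 + log(0.3/0.3)

pH = 4.20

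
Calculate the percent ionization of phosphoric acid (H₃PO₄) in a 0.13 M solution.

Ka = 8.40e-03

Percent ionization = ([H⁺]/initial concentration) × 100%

Using Ka equilibrium: x² + Ka×x - Ka×C = 0. Solving: [H⁺] = 2.9111e-02. Percent = (2.9111e-02/0.13) × 100

Percent ionization = 22.4%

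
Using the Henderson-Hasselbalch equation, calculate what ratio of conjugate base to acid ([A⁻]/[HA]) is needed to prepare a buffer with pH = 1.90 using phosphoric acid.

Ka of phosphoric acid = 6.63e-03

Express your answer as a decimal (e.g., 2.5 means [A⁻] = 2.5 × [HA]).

pKa = -log(6.63e-03) = 2.1785. pH = pKa + log([A⁻]/[HA]), so log([A⁻]/[HA]) = pH − pKa = 1.90 − 2.1785 = -0.2785. [A⁻]/[HA] = 10^(-0.2785) = 0.527

[A⁻]/[HA] = 0.527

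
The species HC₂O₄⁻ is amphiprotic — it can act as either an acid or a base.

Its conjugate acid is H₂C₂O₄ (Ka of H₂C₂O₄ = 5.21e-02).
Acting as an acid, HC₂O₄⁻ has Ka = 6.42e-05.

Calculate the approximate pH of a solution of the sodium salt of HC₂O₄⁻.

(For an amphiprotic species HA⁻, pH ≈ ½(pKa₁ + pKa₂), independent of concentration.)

pKa₁ = -log(5.21e-02) = 1.28; pKa₂ = -log(6.42e-05) = 4.19. For an amphiprotic species, pH ≈ ½(pKa₁ + pKa₂) = ½(1.28 + 4.19) = 2.74.

pH = 2.74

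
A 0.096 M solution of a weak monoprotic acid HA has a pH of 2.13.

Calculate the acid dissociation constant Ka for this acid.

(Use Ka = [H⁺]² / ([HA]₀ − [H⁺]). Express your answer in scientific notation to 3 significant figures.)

[H⁺] = 10^(−pH) = 10^(−2.13) = 7.413e-03 M. For HA ⇌ H⁺ + A⁻, Ka = [H⁺][A⁻]/[HA] = [H⁺]² / ([HA]₀ − [H⁺]) = (7.413e-03)² / (0.096 − 7.413e-03) = 6.20e-04.

K_a = 6.20e-04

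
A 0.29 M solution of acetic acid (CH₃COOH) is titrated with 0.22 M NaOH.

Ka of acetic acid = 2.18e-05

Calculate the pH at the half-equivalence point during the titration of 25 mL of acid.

At half-equivalence [HA] = [A⁻], so Henderson-Hasselbalch gives pH = pKa = -log(2.18e-05) = 4.66.

pH = pKa = 4.66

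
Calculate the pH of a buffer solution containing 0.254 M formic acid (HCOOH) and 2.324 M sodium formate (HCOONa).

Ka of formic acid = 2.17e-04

pKa = -log(2.17e-04) = 3.66. pH = pKa + log([A⁻]/[HA]) = 3.66 + log(2.324/0.254)

pH = 4.62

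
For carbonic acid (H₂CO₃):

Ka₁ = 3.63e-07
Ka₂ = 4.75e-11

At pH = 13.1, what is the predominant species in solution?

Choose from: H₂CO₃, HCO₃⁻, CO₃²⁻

pKa₁ = 6.44, pKa₂ = 10.32. For a polyprotic acid the predominant species crosses at each pKa: below pKa_n the protonated form dominates, above it the deprotonated form does. At pH = 13.1, the predominant species is CO₃²⁻.

CO₃²⁻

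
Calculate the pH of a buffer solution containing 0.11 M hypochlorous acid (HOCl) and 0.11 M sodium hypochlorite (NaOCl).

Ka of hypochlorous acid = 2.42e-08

pKa = -log(2.42e-08) = 7.62. pH = pKa + log([A⁻]/[HA]) = 7.62 + log(0.11/0.11)

pH = 7.62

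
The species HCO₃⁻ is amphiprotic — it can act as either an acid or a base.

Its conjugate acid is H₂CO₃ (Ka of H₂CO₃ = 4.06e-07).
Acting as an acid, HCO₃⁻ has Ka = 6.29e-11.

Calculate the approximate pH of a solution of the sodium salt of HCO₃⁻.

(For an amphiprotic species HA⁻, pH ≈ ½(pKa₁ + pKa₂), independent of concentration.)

pKa₁ = -log(4.06e-07) = 6.39; pKa₂ = -log(6.29e-11) = 10.20. For an amphiprotic species, pH ≈ ½(pKa₁ + pKa₂) = ½(6.39 + 10.20) = 8.30.

pH = 8.30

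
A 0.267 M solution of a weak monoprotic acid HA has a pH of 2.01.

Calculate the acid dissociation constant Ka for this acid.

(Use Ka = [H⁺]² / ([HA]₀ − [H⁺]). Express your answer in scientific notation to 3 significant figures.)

[H⁺] = 10^(−pH) = 10^(−2.01) = 9.772e-03 M. For HA ⇌ H⁺ + A⁻, Ka = [H⁺][A⁻]/[HA] = [H⁺]² / ([HA]₀ − [H⁺]) = (9.772e-03)² / (0.267 − 9.772e-03) = 3.71e-04.

K_a = 3.71e-04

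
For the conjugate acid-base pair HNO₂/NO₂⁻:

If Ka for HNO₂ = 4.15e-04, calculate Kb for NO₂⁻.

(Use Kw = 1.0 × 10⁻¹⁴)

For a conjugate pair Ka × Kb = Kw, so Kb = Kw/Ka = 1.0 × 10⁻¹⁴ / 4.15e-04 = 2.41e-11.

K_b = 2.41e-11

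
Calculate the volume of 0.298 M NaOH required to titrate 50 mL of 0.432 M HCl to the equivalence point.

At equivalence: moles acid = moles base. moles HCl = 0.432 × 50/1000 = 0.0216 mol. V_base = moles / 0.298 × 1000 = 72.5 mL.

V_{base} = 72.5 mL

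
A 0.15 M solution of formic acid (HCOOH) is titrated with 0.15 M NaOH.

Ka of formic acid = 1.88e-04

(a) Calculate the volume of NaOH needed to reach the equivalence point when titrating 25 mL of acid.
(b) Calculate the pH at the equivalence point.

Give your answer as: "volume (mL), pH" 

moles acid = 0.15 × 25/1000 = 0.00375 mol; V_base = moles/0.15 × 1000 = 25.0 mL. At equivalence only the conjugate base is present: [A⁻] = 0.00375/0.050 = 7.5000e-02 M. Kb = Kw/Ka = 5.32e-11; [OH⁻] = √(Kb × [A⁻]) = 1.9973e-06; pOH = 5.70; pH = 14 - pOH = 8.30.

V = 25.0 mL, pH = 8.30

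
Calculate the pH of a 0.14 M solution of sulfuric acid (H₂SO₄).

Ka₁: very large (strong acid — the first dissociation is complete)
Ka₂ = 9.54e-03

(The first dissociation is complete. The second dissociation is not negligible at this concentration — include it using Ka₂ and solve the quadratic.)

First dissociation is complete: [H⁺]₀ = [HSO₄⁻]₀ = C = 0.14 M. Second dissociation HSO₄⁻ ⇌ H⁺ + SO₄²⁻: let x = [SO₄²⁻]. Ka₂ = (C + x)·x / (C − x) = 9.54e-03 → x² + (C + Ka₂)·x − Ka₂·C = 0 → x² + 0.14954·x − 1.336e-03 = 0. x = (−0.14954 + √(0.14954² + 4 × 1.336e-03)) / 2 = 8.4535e-03 M. [H⁺] = C + x = 0.14 + 8.4535e-03 = 1.4845e-01 M. pH = -log(1.4845e-01) = 0.83.

pH = 0.83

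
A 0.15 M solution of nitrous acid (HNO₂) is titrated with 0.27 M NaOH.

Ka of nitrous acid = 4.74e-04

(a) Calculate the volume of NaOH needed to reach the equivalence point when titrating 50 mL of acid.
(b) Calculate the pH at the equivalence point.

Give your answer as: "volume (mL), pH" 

moles acid = 0.15 × 50/1000 = 0.0075 mol; V_base = moles/0.27 × 1000 = 27.8 mL. At equivalence only the conjugate base is present: [A⁻] = 0.0075/0.078 = 9.6429e-02 M. Kb = Kw/Ka = 2.11e-11; [OH⁻] = √(Kb × [A⁻]) = 1.4263e-06; pOH = 5.85; pH = 14 - pOH = 8.15.

V = 27.8 mL, pH = 8.15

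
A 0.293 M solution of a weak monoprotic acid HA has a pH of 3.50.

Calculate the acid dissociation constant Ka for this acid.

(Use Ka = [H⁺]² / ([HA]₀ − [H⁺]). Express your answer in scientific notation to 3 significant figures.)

[H⁺] = 10^(−pH) = 10^(−3.50) = 3.162e-04 M. For HA ⇌ H⁺ + A⁻, Ka = [H⁺][A⁻]/[HA] = [H⁺]² / ([HA]₀ − [H⁺]) = (3.162e-04)² / (0.293 − 3.162e-04) = 3.42e-07.

K_a = 3.42e-07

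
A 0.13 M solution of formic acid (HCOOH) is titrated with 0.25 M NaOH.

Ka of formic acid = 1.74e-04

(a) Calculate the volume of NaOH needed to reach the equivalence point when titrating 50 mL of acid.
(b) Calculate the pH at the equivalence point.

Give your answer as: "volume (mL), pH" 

moles acid = 0.13 × 50/1000 = 0.0065 mol; V_base = moles/0.25 × 1000 = 26.0 mL. At equivalence only the conjugate base is present: [A⁻] = 0.0065/0.076 = 8.5526e-02 M. Kb = Kw/Ka = 5.75e-11; [OH⁻] = √(Kb × [A⁻]) = 2.2170e-06; pOH = 5.65; pH = 14 - pOH = 8.35.

V = 26.0 mL, pH = 8.35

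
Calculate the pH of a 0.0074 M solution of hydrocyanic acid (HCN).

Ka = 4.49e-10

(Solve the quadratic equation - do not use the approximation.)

x² + Ka×x - Ka×C = 0. Using quadratic formula: [H⁺] = 1.8226e-06

pH = 5.74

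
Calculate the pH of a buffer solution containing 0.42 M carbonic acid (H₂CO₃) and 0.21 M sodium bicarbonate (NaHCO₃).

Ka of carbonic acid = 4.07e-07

pKa = -log(4.07e-07) = 6.39. pH = pKa + log([A⁻]/[HA]) = 6.39 + log(0.21/0.42)

pH = 6.09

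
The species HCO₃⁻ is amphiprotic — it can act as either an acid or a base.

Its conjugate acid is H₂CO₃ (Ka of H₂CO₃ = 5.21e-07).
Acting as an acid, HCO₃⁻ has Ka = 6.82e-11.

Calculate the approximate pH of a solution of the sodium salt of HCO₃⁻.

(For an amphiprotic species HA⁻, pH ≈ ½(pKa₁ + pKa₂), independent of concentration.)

pKa₁ = -log(5.21e-07) = 6.28; pKa₂ = -log(6.82e-11) = 10.17. For an amphiprotic species, pH ≈ ½(pKa₁ + pKa₂) = ½(6.28 + 10.17) = 8.22.

pH = 8.22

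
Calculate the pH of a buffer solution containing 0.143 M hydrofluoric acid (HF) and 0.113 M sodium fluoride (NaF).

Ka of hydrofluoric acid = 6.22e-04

pKa = -log(6.22e-04) = 3.21. pH = pKa + log([A⁻]/[HA]) = 3.21 + log(0.113/0.143)

pH = 3.10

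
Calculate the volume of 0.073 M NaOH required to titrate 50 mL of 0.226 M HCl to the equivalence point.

At equivalence: moles acid = moles base. moles HCl = 0.226 × 50/1000 = 0.0113 mol. V_base = moles / 0.073 × 1000 = 154.8 mL.

V_{base} = 154.8 mL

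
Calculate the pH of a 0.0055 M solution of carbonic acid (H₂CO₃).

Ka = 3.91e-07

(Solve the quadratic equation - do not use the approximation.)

x² + Ka×x - Ka×C = 0. Using quadratic formula: [H⁺] = 4.6178e-05

pH = 4.34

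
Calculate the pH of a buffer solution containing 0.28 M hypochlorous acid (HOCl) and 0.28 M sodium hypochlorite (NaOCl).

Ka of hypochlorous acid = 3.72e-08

pKa = -log(3.72e-08) = 7.43. pH = pKa + log([A⁻]/[HA]) = 7.43 + log(0.28/0.28)

pH = 7.43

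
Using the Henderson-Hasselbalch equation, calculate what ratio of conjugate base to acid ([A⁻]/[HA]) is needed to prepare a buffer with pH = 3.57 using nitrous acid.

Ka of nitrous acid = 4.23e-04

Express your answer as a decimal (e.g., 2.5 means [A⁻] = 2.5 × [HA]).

pKa = -log(4.23e-04) = 3.3737. pH = pKa + log([A⁻]/[HA]), so log([A⁻]/[HA]) = pH − pKa = 3.57 − 3.3737 = 0.1963. [A⁻]/[HA] = 10^(0.1963) = 1.57

[A⁻]/[HA] = 1.57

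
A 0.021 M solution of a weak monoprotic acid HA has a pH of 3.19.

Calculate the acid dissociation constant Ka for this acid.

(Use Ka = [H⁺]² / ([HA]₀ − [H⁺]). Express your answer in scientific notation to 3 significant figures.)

[H⁺] = 10^(−pH) = 10^(−3.19) = 6.457e-04 M. For HA ⇌ H⁺ + A⁻, Ka = [H⁺][A⁻]/[HA] = [H⁺]² / ([HA]₀ − [H⁺]) = (6.457e-04)² / (0.021 − 6.457e-04) = 2.05e-05.

K_a = 2.05e-05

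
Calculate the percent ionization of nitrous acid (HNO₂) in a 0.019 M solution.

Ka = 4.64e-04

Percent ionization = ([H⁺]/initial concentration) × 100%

Using Ka equilibrium: x² + Ka×x - Ka×C = 0. Solving: [H⁺] = 2.7462e-03. Percent = (2.7462e-03/0.019) × 100

Percent ionization = 14.5%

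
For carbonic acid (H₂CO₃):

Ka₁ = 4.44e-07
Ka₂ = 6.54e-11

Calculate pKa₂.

pKa₂ = -log(Ka₂) = -log(6.54e-11) = 10.18.

pK_{a2} = 10.18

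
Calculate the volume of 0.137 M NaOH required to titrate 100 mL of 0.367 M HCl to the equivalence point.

At equivalence: moles acid = moles base. moles HCl = 0.367 × 100/1000 = 0.0367 mol. V_base = moles / 0.137 × 1000 = 267.9 mL.

V_{base} = 267.9 mL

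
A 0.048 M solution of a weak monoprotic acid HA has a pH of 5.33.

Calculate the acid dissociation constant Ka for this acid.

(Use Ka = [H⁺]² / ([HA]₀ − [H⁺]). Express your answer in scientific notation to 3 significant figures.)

[H⁺] = 10^(−pH) = 10^(−5.33) = 4.677e-06 M. For HA ⇌ H⁺ + A⁻, Ka = [H⁺][A⁻]/[HA] = [H⁺]² / ([HA]₀ − [H⁺]) = (4.677e-06)² / (0.048 − 4.677e-06) = 4.56e-10.

K_a = 4.56e-10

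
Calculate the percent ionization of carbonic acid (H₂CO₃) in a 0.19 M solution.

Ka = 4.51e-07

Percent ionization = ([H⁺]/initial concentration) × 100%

Using Ka equilibrium: x² + Ka×x - Ka×C = 0. Solving: [H⁺] = 2.9250e-04. Percent = (2.9250e-04/0.19) × 100

Percent ionization = 0.154%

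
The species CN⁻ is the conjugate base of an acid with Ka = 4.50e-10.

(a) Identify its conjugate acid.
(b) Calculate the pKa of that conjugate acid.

(a) The conjugate acid is formed by adding one H⁺ to CN⁻, giving HCN. (b) pKa = -log(Ka) = -log(4.50e-10) = 9.35.

Conjugate acid: HCN; pK_a = 9.35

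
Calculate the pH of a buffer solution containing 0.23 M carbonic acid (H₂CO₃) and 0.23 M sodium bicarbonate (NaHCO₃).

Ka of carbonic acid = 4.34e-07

pKa = -log(4.34e-07) = 6.36. pH = pKa + log([A⁻]/[HA]) = 6.36 + log(0.23/0.23)

pH = 6.36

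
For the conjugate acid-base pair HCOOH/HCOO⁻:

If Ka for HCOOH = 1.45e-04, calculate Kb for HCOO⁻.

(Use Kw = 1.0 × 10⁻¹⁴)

For a conjugate pair Ka × Kb = Kw, so Kb = Kw/Ka = 1.0 × 10⁻¹⁴ / 1.45e-04 = 6.90e-11.

K_b = 6.90e-11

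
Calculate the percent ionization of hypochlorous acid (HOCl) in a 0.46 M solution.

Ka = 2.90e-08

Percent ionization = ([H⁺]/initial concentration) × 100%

Using Ka equilibrium: x² + Ka×x - Ka×C = 0. Solving: [H⁺] = 1.1548e-04. Percent = (1.1548e-04/0.46) × 100

Percent ionization = 0.0251%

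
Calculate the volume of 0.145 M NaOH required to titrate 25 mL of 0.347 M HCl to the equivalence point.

At equivalence: moles acid = moles base. moles HCl = 0.347 × 25/1000 = 0.008675 mol. V_base = moles / 0.145 × 1000 = 59.8 mL.

V_{base} = 59.8 mL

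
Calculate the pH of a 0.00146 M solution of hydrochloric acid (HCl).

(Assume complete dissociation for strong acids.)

[H⁺] = 0.00146 M for strong acid. pH = -log[H⁺] = -log(0.00146)

pH = 2.84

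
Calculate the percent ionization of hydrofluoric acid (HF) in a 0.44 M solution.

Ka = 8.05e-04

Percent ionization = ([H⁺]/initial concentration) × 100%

Using Ka equilibrium: x² + Ka×x - Ka×C = 0. Solving: [H⁺] = 1.8422e-02. Percent = (1.8422e-02/0.44) × 100

Percent ionization = 4.19%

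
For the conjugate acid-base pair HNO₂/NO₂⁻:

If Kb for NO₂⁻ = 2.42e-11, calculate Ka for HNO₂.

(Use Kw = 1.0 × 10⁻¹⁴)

For a conjugate pair Ka × Kb = Kw, so Ka = Kw/Kb = 1.0 × 10⁻¹⁴ / 2.42e-11 = 4.13e-04.

K_a = 4.13e-04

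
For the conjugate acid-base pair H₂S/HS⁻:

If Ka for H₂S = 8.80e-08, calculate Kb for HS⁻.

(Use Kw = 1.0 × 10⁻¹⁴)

For a conjugate pair Ka × Kb = Kw, so Kb = Kw/Ka = 1.0 × 10⁻¹⁴ / 8.80e-08 = 1.14e-07.

K_b = 1.14e-07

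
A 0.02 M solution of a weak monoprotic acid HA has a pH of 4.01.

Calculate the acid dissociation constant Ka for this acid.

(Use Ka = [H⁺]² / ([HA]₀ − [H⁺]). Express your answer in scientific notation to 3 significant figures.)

[H⁺] = 10^(−pH) = 10^(−4.01) = 9.772e-05 M. For HA ⇌ H⁺ + A⁻, Ka = [H⁺][A⁻]/[HA] = [H⁺]² / ([HA]₀ − [H⁺]) = (9.772e-05)² / (0.02 − 9.772e-05) = 4.80e-07.

K_a = 4.80e-07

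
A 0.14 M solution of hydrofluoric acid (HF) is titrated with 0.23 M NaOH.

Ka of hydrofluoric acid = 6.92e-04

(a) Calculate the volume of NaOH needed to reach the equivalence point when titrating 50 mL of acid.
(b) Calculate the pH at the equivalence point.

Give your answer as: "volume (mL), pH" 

moles acid = 0.14 × 50/1000 = 0.007 mol; V_base = moles/0.23 × 1000 = 30.4 mL. At equivalence only the conjugate base is present: [A⁻] = 0.007/0.080 = 8.7027e-02 M. Kb = Kw/Ka = 1.45e-11; [OH⁻] = √(Kb × [A⁻]) = 1.1214e-06; pOH = 5.95; pH = 14 - pOH = 8.05.

V = 30.4 mL, pH = 8.05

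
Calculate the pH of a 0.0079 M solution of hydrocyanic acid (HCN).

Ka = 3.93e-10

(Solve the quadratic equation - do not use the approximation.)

x² + Ka×x - Ka×C = 0. Using quadratic formula: [H⁺] = 1.7618e-06

pH = 5.75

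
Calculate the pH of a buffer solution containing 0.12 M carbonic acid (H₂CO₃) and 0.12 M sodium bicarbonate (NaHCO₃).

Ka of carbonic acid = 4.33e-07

pKa = -log(4.33e-07) = 6.36. pH = pKa + log([A⁻]/[HA]) = 6.36 + log(0.12/0.12)

pH = 6.36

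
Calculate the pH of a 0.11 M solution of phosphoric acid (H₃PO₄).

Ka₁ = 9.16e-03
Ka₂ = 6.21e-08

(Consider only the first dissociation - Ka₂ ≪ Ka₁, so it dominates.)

First dissociation dominates. From Ka₁ = [H⁺][HA⁻]/[H₂A], x² + Ka₁·x − Ka₁·C = 0 with C = 0.11 M and Ka₁ = 9.16e-03. Solving: [H⁺] = (−Ka₁ + √(Ka₁² + 4·Ka₁·C)) / 2 = 2.7491e-02 M. pH = -log(2.7491e-02) = 1.56.

pH = 1.56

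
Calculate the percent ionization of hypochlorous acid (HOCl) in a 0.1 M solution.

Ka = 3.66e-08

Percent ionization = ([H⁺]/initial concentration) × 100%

Using Ka equilibrium: x² + Ka×x - Ka×C = 0. Solving: [H⁺] = 6.0480e-05. Percent = (6.0480e-05/0.1) × 100

Percent ionization = 0.0605%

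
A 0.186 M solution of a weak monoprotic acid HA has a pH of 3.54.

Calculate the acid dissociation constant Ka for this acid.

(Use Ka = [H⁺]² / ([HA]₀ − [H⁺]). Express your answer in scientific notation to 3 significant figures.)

[H⁺] = 10^(−pH) = 10^(−3.54) = 2.884e-04 M. For HA ⇌ H⁺ + A⁻, Ka = [H⁺][A⁻]/[HA] = [H⁺]² / ([HA]₀ − [H⁺]) = (2.884e-04)² / (0.186 − 2.884e-04) = 4.48e-07.

K_a = 4.48e-07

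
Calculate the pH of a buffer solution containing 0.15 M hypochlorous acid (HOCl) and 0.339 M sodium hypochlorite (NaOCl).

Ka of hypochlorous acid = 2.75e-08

pKa = -log(2.75e-08) = 7.56. pH = pKa + log([A⁻]/[HA]) = 7.56 + log(0.339/0.15)

pH = 7.91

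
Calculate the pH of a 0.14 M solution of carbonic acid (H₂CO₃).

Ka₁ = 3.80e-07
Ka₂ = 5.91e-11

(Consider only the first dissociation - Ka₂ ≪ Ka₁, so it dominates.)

First dissociation dominates. From Ka₁ = [H⁺][HA⁻]/[H₂A], x² + Ka₁·x − Ka₁·C = 0 with C = 0.14 M and Ka₁ = 3.80e-07. Solving: [H⁺] = (−Ka₁ + √(Ka₁² + 4·Ka₁·C)) / 2 = 2.3046e-04 M. pH = -log(2.3046e-04) = 3.64.

pH = 3.64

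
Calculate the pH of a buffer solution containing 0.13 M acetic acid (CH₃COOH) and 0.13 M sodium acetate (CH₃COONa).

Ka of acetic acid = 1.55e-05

pKa = -log(1.55e-05) = 4.81. pH = pKa + log([A⁻]/[HA]) = 4.81 + log(0.13/0.13)

pH = 4.81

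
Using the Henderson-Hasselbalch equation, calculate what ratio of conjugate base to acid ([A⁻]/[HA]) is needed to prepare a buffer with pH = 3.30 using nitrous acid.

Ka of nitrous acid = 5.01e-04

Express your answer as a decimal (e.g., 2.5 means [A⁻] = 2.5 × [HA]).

pKa = -log(5.01e-04) = 3.3002. pH = pKa + log([A⁻]/[HA]), so log([A⁻]/[HA]) = pH − pKa = 3.30 − 3.3002 = -0.0002. [A⁻]/[HA] = 10^(-0.0002) = 1.00

[A⁻]/[HA] = 1.00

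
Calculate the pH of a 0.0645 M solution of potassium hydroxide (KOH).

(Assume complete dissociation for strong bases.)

[OH⁻] = 0.0645 M for strong base. pOH = -log[OH⁻] = 1.19, pH = 14 - pOH

pH = 12.81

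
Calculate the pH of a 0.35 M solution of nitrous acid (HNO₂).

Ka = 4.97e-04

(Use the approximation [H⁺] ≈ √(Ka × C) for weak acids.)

[H⁺] = √(Ka × C) = √(4.97e-04 × 0.35) = 1.3189e-02. pH = -log(1.3189e-02)

pH = 1.88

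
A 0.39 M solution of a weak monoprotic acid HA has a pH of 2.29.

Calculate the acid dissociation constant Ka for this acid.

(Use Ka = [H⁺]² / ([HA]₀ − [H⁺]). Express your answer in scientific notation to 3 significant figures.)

[H⁺] = 10^(−pH) = 10^(−2.29) = 5.129e-03 M. For HA ⇌ H⁺ + A⁻, Ka = [H⁺][A⁻]/[HA] = [H⁺]² / ([HA]₀ − [H⁺]) = (5.129e-03)² / (0.39 − 5.129e-03) = 6.83e-05.

K_a = 6.83e-05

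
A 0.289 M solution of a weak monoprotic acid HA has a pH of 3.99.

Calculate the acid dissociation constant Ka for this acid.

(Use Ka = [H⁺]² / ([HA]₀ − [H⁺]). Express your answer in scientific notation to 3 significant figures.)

[H⁺] = 10^(−pH) = 10^(−3.99) = 1.023e-04 M. For HA ⇌ H⁺ + A⁻, Ka = [H⁺][A⁻]/[HA] = [H⁺]² / ([HA]₀ − [H⁺]) = (1.023e-04)² / (0.289 − 1.023e-04) = 3.62e-08.

K_a = 3.62e-08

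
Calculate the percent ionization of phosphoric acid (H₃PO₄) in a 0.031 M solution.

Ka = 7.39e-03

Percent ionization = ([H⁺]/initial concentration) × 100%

Using Ka equilibrium: x² + Ka×x - Ka×C = 0. Solving: [H⁺] = 1.1885e-02. Percent = (1.1885e-02/0.031) × 100

Percent ionization = 38.3%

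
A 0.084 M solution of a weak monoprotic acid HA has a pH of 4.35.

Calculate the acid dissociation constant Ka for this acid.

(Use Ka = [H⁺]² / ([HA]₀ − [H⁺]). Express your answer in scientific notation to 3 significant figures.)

[H⁺] = 10^(−pH) = 10^(−4.35) = 4.467e-05 M. For HA ⇌ H⁺ + A⁻, Ka = [H⁺][A⁻]/[HA] = [H⁺]² / ([HA]₀ − [H⁺]) = (4.467e-05)² / (0.084 − 4.467e-05) = 2.38e-08.

K_a = 2.38e-08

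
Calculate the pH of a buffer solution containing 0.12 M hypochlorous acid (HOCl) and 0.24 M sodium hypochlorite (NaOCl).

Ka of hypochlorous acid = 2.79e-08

pKa = -log(2.79e-08) = 7.55. pH = pKa + log([A⁻]/[HA]) = 7.55 + log(0.24/0.12)

pH = 7.86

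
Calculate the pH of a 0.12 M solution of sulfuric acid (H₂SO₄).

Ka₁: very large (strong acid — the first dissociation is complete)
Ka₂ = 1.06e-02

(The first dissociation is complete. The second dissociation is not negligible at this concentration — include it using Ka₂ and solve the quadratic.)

First dissociation is complete: [H⁺]₀ = [HSO₄⁻]₀ = C = 0.12 M. Second dissociation HSO₄⁻ ⇌ H⁺ + SO₄²⁻: let x = [SO₄²⁻]. Ka₂ = (C + x)·x / (C − x) = 1.06e-02 → x² + (C + Ka₂)·x − Ka₂·C = 0 → x² + 0.13060·x − 1.272e-03 = 0. x = (−0.13060 + √(0.13060² + 4 × 1.272e-03)) / 2 = 9.1049e-03 M. [H⁺] = C + x = 0.12 + 9.1049e-03 = 1.2910e-01 M. pH = -log(1.2910e-01) = 0.89.

pH = 0.89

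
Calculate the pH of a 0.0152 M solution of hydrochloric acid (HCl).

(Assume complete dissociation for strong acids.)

[H⁺] = 0.0152 M for strong acid. pH = -log[H⁺] = -log(0.0152)

pH = 1.82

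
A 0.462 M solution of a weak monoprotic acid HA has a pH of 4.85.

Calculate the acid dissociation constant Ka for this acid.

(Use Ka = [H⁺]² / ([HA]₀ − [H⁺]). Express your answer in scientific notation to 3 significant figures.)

[H⁺] = 10^(−pH) = 10^(−4.85) = 1.413e-05 M. For HA ⇌ H⁺ + A⁻, Ka = [H⁺][A⁻]/[HA] = [H⁺]² / ([HA]₀ − [H⁺]) = (1.413e-05)² / (0.462 − 1.413e-05) = 4.32e-10.

K_a = 4.32e-10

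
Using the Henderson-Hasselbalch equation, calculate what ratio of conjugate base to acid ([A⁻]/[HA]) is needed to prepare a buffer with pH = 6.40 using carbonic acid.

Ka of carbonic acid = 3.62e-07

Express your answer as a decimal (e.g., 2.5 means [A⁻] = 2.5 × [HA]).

pKa = -log(3.62e-07) = 6.4413. pH = pKa + log([A⁻]/[HA]), so log([A⁻]/[HA]) = pH − pKa = 6.40 − 6.4413 = -0.0413. [A⁻]/[HA] = 10^(-0.0413) = 0.909

[A⁻]/[HA] = 0.909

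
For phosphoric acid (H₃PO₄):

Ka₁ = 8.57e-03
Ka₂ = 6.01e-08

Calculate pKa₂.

pKa₂ = -log(Ka₂) = -log(6.01e-08) = 7.22.

pK_{a2} = 7.22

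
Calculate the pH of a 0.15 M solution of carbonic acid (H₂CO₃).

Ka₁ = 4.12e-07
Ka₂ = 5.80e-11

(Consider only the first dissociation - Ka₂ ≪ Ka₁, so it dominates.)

First dissociation dominates. From Ka₁ = [H⁺][HA⁻]/[H₂A], x² + Ka₁·x − Ka₁·C = 0 with C = 0.15 M and Ka₁ = 4.12e-07. Solving: [H⁺] = (−Ka₁ + √(Ka₁² + 4·Ka₁·C)) / 2 = 2.4839e-04 M. pH = -log(2.4839e-04) = 3.60.

pH = 3.60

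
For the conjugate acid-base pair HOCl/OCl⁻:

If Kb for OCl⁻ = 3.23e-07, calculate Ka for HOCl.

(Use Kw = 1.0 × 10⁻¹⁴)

For a conjugate pair Ka × Kb = Kw, so Ka = Kw/Kb = 1.0 × 10⁻¹⁴ / 3.23e-07 = 3.10e-08.

K_a = 3.10e-08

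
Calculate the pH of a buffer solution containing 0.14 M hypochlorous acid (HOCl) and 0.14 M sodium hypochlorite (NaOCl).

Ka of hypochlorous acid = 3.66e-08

pKa = -log(3.66e-08) = 7.44. pH = pKa + log([A⁻]/[HA]) = 7.44 + log(0.14/0.14)

pH = 7.44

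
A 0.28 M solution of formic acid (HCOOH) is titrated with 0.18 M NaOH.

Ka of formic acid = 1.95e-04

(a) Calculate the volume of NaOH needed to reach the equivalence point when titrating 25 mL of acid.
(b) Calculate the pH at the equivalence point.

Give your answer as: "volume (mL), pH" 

moles acid = 0.28 × 25/1000 = 0.007 mol; V_base = moles/0.18 × 1000 = 38.9 mL. At equivalence only the conjugate base is present: [A⁻] = 0.007/0.064 = 1.0957e-01 M. Kb = Kw/Ka = 5.13e-11; [OH⁻] = √(Kb × [A⁻]) = 2.3704e-06; pOH = 5.63; pH = 14 - pOH = 8.37.

V = 38.9 mL, pH = 8.37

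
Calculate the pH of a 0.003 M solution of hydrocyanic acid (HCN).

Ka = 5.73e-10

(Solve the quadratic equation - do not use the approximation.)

x² + Ka×x - Ka×C = 0. Using quadratic formula: [H⁺] = 1.3108e-06

pH = 5.88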